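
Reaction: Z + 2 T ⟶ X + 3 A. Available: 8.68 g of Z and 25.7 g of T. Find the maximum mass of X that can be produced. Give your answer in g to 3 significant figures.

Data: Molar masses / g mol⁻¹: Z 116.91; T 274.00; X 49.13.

2.30 g

n(Z) = 8.680 / 116.91 = 0.07425 mol
n(T) = 25.70 / 274.00 = 0.09380 mol
n/ν for Z = 0.07425/1 = 0.07425
n/ν for T = 0.09380/2 = 0.04690
Smallest n/ν is T → limiting reagent.
n(X) = (1/2) × 0.09380 = 0.04690 mol
mass = 0.04690 × 49.13 = 2.304 g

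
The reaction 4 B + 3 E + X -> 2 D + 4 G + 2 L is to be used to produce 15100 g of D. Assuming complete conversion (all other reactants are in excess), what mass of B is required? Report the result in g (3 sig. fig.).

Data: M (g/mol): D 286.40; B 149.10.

15700 g

n(D) = 15100 / 286.40 = 52.72 mol
n(B) = (4/2) × 52.72 = 105.4 mol
mass = 105.4 × 149.10 = 15720 g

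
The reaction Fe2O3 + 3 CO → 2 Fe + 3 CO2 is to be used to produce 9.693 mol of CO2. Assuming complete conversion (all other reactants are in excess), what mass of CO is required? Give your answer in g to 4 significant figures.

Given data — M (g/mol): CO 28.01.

271.5 g

n(CO2) = 9.693 mol
n(CO) = (3/3) × 9.693 = 9.693 mol
mass = 9.693 × 28.01 = 271.5 g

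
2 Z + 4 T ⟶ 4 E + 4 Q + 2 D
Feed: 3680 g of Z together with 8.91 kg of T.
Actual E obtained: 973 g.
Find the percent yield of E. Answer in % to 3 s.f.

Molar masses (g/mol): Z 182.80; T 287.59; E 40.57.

n(Z) = 3680 / 182.80 = 20.13 mol
n(T) = 8.910×1000 / 287.59 = 30.98 mol
n/ν → Z: 10.07, T: 7.745; T is limiting.
theoretical n(E) = (4/4) × 30.98 = 30.98 mol → 1257 g
% yield = 973 / 1257 × 100 = 77.41 %

77.4 %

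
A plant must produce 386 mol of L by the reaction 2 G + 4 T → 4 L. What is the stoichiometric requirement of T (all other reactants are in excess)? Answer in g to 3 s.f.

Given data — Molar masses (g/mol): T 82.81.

32000 g

n(L) = 386.0 mol
n(T) = (4/4) × 386.0 = 386.0 mol
mass = 386.0 × 82.81 = 31960 g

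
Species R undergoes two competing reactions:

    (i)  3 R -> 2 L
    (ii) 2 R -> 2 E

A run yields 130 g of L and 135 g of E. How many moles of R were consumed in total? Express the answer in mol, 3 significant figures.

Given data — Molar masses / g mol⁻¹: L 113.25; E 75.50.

3.51 mol

n(L) = 130 / 113.25 = 1.148 mol
n(E) = 135 / 75.50 = 1.788 mol
n(R) via (i) = (3/2)×1.148 = 1.722 mol
n(R) via (ii) = (2/2)×1.788 = 1.788 mol
total n(R) = 1.722 + 1.788 = 3.510 mol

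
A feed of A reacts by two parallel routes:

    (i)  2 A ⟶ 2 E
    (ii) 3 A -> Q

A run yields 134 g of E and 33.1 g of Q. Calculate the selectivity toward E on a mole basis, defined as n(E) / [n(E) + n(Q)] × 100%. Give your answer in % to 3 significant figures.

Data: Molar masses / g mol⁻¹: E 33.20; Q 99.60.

n(E) = 134 / 33.20 = 4.036 mol
n(Q) = 33.1 / 99.60 = 0.3323 mol
selectivity = 4.036/(4.036+0.3323) × 100 = 92.39 %

92.4 %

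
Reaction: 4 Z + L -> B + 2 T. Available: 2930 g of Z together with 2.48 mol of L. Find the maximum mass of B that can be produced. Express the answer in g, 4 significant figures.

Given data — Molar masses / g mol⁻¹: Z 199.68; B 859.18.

2131 g

n(Z) = 2930 / 199.68 = 14.67 mol
n(L) = 2.480 mol
n/ν for Z = 14.67/4 = 3.668
n/ν for L = 2.480/1 = 2.480
Smallest n/ν is L → limiting reagent.
n(B) = (1/1) × 2.480 = 2.480 mol
mass = 2.480 × 859.18 = 2131 g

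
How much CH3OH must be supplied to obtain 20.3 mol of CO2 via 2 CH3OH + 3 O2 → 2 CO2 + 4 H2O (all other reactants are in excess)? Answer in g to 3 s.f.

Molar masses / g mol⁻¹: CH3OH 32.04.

n(CO2) = 20.30 mol
n(CH3OH) = (2/2) × 20.30 = 20.30 mol
mass = 20.30 × 32.04 = 650.4 g

650 g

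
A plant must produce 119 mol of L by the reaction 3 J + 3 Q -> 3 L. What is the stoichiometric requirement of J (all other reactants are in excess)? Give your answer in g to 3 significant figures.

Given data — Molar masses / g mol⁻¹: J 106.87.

12700 g

n(L) = 119.0 mol
n(J) = (3/3) × 119.0 = 119.0 mol
mass = 119.0 × 106.87 = 12720 g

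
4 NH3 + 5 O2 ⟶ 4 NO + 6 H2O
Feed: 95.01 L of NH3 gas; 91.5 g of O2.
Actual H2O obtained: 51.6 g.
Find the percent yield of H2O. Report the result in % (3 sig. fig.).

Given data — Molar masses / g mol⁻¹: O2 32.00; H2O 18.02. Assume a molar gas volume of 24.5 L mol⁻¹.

n(NH3) = 95.01 / 24.5 = 3.878 mol
n(O2) = 91.50 / 32.00 = 2.859 mol
n/ν for NH3 = 3.878/4 = 0.9695
n/ν for O2 = 2.859/5 = 0.5718
Smallest n/ν is O2 → limiting reagent.
theoretical n(H2O) = (6/5) × 2.859 = 3.431 mol → 61.83 g
% yield = 51.6 / 61.83 × 100 = 83.45 %

83.5 %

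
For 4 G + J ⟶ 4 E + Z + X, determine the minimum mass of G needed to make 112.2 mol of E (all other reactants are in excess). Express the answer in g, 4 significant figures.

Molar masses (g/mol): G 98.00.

11000 g

n(E) = 112.2 mol
n(G) = (4/4) × 112.2 = 112.2 mol
mass = 112.2 × 98.00 = 11000 g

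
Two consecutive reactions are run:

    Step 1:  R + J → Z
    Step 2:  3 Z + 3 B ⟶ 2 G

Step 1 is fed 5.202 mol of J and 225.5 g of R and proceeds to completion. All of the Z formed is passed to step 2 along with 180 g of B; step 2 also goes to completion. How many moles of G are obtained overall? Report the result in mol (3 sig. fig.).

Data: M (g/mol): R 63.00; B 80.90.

Step 1:
n(J) = 5.202 mol
n(R) = 225.5 / 63.00 = 3.579 mol
n/ν for J = 5.202/1 = 5.202
n/ν for R = 3.579/1 = 3.579
Smallest n/ν is R → limiting reagent.
n(Z) produced = (1/1) × 3.579 = 3.579 mol
Step 2:
n(Z) available = 3.579 mol
n(B) = 180.0 / 80.90 = 2.225 mol
n/ν for Z = 3.579/3 = 1.193
n/ν for B = 2.225/3 = 0.7417
Smallest n/ν is B → limiting reagent.
n(G) = (2/3) × 2.225 = 1.483 mol

1.48 mol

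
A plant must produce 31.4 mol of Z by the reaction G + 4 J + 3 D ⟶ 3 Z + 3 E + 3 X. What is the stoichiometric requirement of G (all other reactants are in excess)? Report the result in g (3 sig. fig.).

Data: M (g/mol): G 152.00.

1590 g

n(Z) = 31.40 mol
n(G) = (1/3) × 31.40 = 10.47 mol
mass = 10.47 × 152.00 = 1591 g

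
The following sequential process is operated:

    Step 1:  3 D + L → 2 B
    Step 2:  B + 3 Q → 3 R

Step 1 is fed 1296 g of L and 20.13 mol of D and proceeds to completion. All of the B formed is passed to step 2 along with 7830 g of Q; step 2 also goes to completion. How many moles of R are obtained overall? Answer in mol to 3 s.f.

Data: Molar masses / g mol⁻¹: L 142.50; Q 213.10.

36.7 mol

Step 1:
n(L) = 1296 / 142.50 = 9.095 mol
n(D) = 20.13 mol
n/ν for L = 9.095/1 = 9.095
n/ν for D = 20.13/3 = 6.710
Smallest n/ν is D → limiting reagent.
n(B) produced = (2/3) × 20.13 = 13.42 mol
Step 2:
n(B) available = 13.42 mol
n(Q) = 7830 / 213.10 = 36.74 mol
n/ν for B = 13.42/1 = 13.42
n/ν for Q = 36.74/3 = 12.25
Smallest n/ν is Q → limiting reagent.
n(R) = (3/3) × 36.74 = 36.74 mol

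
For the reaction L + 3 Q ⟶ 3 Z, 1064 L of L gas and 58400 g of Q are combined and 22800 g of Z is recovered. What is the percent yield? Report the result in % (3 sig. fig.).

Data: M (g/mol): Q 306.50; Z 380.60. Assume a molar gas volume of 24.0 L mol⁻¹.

45.0 %

n(L) = 1064 / 24.0 = 44.33 mol
n(Q) = 58400 / 306.50 = 190.5 mol
n/ν → L: 44.33, Q: 63.50; L is limiting.
theoretical n(Z) = (3/1) × 44.33 = 133.0 mol → 50620 g
% yield = 22800 / 50620 × 100 = 45.04 %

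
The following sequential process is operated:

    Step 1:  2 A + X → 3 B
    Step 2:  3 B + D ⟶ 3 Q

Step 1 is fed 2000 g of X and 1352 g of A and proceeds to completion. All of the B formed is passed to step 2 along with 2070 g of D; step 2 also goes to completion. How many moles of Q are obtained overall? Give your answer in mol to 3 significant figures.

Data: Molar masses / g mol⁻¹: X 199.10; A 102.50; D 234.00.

Step 1:
n(X) = 2000 / 199.10 = 10.05 mol
n(A) = 1352 / 102.50 = 13.19 mol
n/ν for X = 10.05/1 = 10.05
n/ν for A = 13.19/2 = 6.595
Smallest n/ν is A → limiting reagent.
n(B) produced = (3/2) × 13.19 = 19.79 mol
Step 2:
n(B) available = 19.79 mol
n(D) = 2070 / 234.00 = 8.846 mol
n/ν for B = 19.79/3 = 6.597
n/ν for D = 8.846/1 = 8.846
Smallest n/ν is B → limiting reagent.
n(Q) = (3/3) × 19.79 = 19.79 mol

19.8 mol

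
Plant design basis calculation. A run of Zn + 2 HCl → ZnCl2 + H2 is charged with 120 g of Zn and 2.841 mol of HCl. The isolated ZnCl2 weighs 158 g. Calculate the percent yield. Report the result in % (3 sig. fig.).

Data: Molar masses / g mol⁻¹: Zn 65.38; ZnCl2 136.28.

81.6 %

n(Zn) = 120.0 / 65.38 = 1.835 mol
n(HCl) = 2.841 mol
n/ν → Zn: 1.835, HCl: 1.421; HCl is limiting.
theoretical n(ZnCl2) = (1/2) × 2.841 = 1.421 mol → 193.7 g
% yield = 158 / 193.7 × 100 = 81.57 %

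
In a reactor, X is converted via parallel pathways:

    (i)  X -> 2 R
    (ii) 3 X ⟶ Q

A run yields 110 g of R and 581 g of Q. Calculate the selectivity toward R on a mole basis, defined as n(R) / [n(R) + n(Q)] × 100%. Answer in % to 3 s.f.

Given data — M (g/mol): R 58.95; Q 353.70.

n(R) = 110 / 58.95 = 1.866 mol
n(Q) = 581 / 353.70 = 1.643 mol
selectivity = 1.866/(1.866+1.643) × 100 = 53.18 %

53.2 %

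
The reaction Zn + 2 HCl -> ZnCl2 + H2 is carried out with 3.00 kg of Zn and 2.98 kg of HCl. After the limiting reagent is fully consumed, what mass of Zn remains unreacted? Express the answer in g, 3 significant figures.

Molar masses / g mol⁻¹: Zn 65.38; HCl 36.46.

328 g

n(Zn) = 3.000×1000 / 65.38 = 45.89 mol
n(HCl) = 2.980×1000 / 36.46 = 81.73 mol
n/ν for Zn = 45.89/1 = 45.89
n/ν for HCl = 81.73/2 = 40.87
Smallest n/ν is HCl → limiting reagent.
Zn consumed = (1/2) × 81.73 = 40.87 mol
Zn remaining = 45.89 − 40.87 = 5.020 mol
mass = 5.020 × 65.38 = 328.2 g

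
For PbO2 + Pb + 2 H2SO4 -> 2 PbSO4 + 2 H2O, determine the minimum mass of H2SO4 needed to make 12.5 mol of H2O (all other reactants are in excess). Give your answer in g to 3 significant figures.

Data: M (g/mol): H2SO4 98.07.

n(H2O) = 12.50 mol
n(H2SO4) = (2/2) × 12.50 = 12.50 mol
mass = 12.50 × 98.07 = 1226 g

1230 g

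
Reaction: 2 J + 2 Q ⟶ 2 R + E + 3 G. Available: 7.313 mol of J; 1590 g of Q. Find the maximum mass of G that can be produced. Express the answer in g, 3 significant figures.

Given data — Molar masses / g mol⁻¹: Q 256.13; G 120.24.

n(J) = 7.313 mol
n(Q) = 1590 / 256.13 = 6.208 mol
n/ν for J = 7.313/2 = 3.657
n/ν for Q = 6.208/2 = 3.104
Smallest n/ν is Q → limiting reagent.
n(G) = (3/2) × 6.208 = 9.312 mol
mass = 9.312 × 120.24 = 1120 g

1120 g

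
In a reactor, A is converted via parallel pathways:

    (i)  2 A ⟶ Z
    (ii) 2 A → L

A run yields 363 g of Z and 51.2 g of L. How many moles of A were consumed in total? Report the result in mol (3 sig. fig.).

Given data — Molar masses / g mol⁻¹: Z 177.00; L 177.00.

n(Z) = 363 / 177.00 = 2.051 mol
n(L) = 51.2 / 177.00 = 0.2893 mol
n(A) via (i) = (2/1)×2.051 = 4.102 mol
n(A) via (ii) = (2/1)×0.2893 = 0.5786 mol
total n(A) = 4.102 + 0.5786 = 4.681 mol

4.68 mol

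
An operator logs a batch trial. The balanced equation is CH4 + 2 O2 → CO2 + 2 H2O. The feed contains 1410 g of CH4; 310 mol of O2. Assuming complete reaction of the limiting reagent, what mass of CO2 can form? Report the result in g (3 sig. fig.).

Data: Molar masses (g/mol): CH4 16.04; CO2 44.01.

3870 g

n(CH4) = 1410 / 16.04 = 87.91 mol
n(O2) = 310.0 mol
n/ν → CH4: 87.91, O2: 155.0; CH4 is limiting.
n(CO2) = (1/1) × 87.91 = 87.91 mol
mass = 87.91 × 44.01 = 3869 g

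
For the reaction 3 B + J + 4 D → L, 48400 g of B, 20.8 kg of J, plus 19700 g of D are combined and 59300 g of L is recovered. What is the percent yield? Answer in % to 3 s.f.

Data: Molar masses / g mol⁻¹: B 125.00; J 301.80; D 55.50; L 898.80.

95.7 %

n(B) = 48400 / 125.00 = 387.2 mol
n(J) = 20.80×1000 / 301.80 = 68.92 mol
n(D) = 19700 / 55.50 = 355.0 mol
n/ν for B = 387.2/3 = 129.1
n/ν for J = 68.92/1 = 68.92
n/ν for D = 355.0/4 = 88.75
Smallest n/ν is J → limiting reagent.
theoretical n(L) = (1/1) × 68.92 = 68.92 mol → 61950 g
% yield = 59300 / 61950 × 100 = 95.72 %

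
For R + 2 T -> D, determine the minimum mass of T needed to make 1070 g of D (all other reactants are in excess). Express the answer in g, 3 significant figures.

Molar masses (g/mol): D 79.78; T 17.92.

481 g

n(D) = 1070 / 79.78 = 13.41 mol
n(T) = (2/1) × 13.41 = 26.82 mol
mass = 26.82 × 17.92 = 480.6 g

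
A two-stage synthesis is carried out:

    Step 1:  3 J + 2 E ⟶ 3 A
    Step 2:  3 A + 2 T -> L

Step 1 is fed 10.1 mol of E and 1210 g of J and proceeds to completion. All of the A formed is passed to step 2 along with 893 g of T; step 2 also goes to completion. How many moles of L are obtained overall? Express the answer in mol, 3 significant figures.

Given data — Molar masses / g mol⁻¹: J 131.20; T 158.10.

Step 1:
n(E) = 10.10 mol
n(J) = 1210 / 131.20 = 9.223 mol
n/ν → E: 5.050, J: 3.074; J is limiting.
n(A) produced = (3/3) × 9.223 = 9.223 mol
Step 2:
n(A) available = 9.223 mol
n(T) = 893.0 / 158.10 = 5.648 mol
n/ν → A: 3.074, T: 2.824; T is limiting.
n(L) = (1/2) × 5.648 = 2.824 mol

2.82 mol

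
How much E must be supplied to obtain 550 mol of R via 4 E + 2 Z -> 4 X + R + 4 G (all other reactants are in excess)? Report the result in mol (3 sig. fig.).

2200 mol

n(R) = 550.0 mol
n(E) = (4/1) × 550.0 = 2200 mol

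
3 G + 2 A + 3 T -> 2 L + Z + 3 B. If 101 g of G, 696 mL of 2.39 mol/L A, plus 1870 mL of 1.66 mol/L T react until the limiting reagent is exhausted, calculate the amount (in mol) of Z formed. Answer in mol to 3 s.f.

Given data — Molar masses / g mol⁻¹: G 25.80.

0.832 mol

n(G) = 101.0 / 25.80 = 3.915 mol
n(A) = 2.39 × 696.0/1000 = 1.663 mol
n(T) = 1.66 × 1870/1000 = 3.104 mol
n/ν for G = 3.915/3 = 1.305
n/ν for A = 1.663/2 = 0.8315
n/ν for T = 3.104/3 = 1.035
Smallest n/ν is A → limiting reagent.
n(Z) = (1/2) × 1.663 = 0.8315 mol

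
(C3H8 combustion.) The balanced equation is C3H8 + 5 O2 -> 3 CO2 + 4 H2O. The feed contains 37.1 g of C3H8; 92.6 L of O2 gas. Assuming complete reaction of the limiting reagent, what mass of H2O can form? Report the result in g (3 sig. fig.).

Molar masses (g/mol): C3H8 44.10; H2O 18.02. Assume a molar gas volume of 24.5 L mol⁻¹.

n(C3H8) = 37.10 / 44.10 = 0.8413 mol
n(O2) = 92.60 / 24.5 = 3.780 mol
n/ν → C3H8: 0.8413, O2: 0.7560; O2 is limiting.
n(H2O) = (4/5) × 3.780 = 3.024 mol
mass = 3.024 × 18.02 = 54.49 g

54.5 g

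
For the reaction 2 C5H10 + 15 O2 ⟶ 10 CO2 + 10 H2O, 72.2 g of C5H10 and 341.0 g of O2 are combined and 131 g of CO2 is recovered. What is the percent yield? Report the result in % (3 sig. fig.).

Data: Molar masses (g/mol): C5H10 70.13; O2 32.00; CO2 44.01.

57.8 %

n(C5H10) = 72.20 / 70.13 = 1.030 mol
n(O2) = 341.0 / 32.00 = 10.66 mol
n/ν for C5H10 = 1.030/2 = 0.5150
n/ν for O2 = 10.66/15 = 0.7107
Smallest n/ν is C5H10 → limiting reagent.
theoretical n(CO2) = (10/2) × 1.030 = 5.150 mol → 226.7 g
% yield = 131 / 226.7 × 100 = 57.79 %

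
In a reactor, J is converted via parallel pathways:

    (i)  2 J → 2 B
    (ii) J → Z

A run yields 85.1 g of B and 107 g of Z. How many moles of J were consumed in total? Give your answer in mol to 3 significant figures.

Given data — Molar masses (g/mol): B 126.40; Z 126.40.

1.52 mol

n(B) = 85.1 / 126.40 = 0.6733 mol
n(Z) = 107 / 126.40 = 0.8465 mol
n(J) via (i) = (2/2)×0.6733 = 0.6733 mol
n(J) via (ii) = (1/1)×0.8465 = 0.8465 mol
total n(J) = 0.6733 + 0.8465 = 1.520 mol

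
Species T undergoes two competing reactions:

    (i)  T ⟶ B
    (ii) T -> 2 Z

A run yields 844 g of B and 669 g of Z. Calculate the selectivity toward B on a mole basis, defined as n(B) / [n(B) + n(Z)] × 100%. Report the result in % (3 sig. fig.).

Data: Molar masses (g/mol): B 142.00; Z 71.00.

n(B) = 844 / 142.00 = 5.944 mol
n(Z) = 669 / 71.00 = 9.423 mol
selectivity = 5.944/(5.944+9.423) × 100 = 38.68 %

38.7 %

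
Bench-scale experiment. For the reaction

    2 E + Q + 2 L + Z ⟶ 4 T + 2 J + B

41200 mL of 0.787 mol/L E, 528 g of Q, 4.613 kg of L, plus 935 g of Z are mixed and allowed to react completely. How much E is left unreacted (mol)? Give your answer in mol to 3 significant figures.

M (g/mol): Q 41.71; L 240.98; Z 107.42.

n(E) = 0.787 × 41200/1000 = 32.42 mol
n(Q) = 528.0 / 41.71 = 12.66 mol
n(L) = 4.613×1000 / 240.98 = 19.14 mol
n(Z) = 935.0 / 107.42 = 8.704 mol
n/ν for E = 32.42/2 = 16.21
n/ν for Q = 12.66/1 = 12.66
n/ν for L = 19.14/2 = 9.570
n/ν for Z = 8.704/1 = 8.704
Smallest n/ν is Z → limiting reagent.
E consumed = (2/1) × 8.704 = 17.41 mol
E remaining = 32.42 − 17.41 = 15.01 mol

15.0 mol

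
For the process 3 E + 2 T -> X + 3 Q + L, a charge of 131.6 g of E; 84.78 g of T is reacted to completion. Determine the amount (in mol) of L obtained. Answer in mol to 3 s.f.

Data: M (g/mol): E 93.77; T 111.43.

n(E) = 131.6 / 93.77 = 1.403 mol
n(T) = 84.78 / 111.43 = 0.7608 mol
n/ν → E: 0.4677, T: 0.3804; T is limiting.
n(L) = (1/2) × 0.7608 = 0.3804 mol

0.380 mol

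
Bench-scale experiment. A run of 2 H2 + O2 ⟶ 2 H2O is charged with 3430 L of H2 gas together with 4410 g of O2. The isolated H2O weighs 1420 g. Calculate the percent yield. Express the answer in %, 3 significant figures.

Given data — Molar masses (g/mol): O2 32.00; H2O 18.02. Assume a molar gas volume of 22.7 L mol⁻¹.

52.2 %

n(H2) = 3430 / 22.7 = 151.1 mol
n(O2) = 4410 / 32.00 = 137.8 mol
n/ν → H2: 75.55, O2: 137.8; H2 is limiting.
theoretical n(H2O) = (2/2) × 151.1 = 151.1 mol → 2723 g
% yield = 1420 / 2723 × 100 = 52.15 %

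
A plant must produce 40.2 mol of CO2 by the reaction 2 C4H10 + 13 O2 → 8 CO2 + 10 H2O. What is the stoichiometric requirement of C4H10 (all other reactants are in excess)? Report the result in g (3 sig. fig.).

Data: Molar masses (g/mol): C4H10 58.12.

n(CO2) = 40.20 mol
n(C4H10) = (2/8) × 40.20 = 10.05 mol
mass = 10.05 × 58.12 = 584.1 g

584 g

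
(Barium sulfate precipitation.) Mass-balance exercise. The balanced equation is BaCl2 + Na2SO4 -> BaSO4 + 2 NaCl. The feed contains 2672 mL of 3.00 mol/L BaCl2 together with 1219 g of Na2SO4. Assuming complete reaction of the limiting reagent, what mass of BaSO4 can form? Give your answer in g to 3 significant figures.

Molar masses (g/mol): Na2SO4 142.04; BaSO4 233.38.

n(BaCl2) = 3.00 × 2672/1000 = 8.016 mol
n(Na2SO4) = 1219 / 142.04 = 8.582 mol
n/ν for BaCl2 = 8.016/1 = 8.016
n/ν for Na2SO4 = 8.582/1 = 8.582
Smallest n/ν is BaCl2 → limiting reagent.
n(BaSO4) = (1/1) × 8.016 = 8.016 mol
mass = 8.016 × 233.38 = 1871 g

1870 g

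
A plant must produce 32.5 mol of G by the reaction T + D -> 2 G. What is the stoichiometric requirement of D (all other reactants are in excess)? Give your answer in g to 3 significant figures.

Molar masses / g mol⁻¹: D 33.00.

536 g

n(G) = 32.50 mol
n(D) = (1/2) × 32.50 = 16.25 mol
mass = 16.25 × 33.00 = 536.3 g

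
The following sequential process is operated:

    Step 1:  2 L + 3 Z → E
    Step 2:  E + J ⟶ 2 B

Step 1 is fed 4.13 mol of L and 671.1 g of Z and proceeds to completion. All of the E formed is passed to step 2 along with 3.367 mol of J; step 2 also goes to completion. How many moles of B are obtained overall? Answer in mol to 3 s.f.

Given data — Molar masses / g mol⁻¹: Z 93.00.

Step 1:
n(L) = 4.130 mol
n(Z) = 671.1 / 93.00 = 7.216 mol
n/ν for L = 4.130/2 = 2.065
n/ν for Z = 7.216/3 = 2.405
Smallest n/ν is L → limiting reagent.
n(E) produced = (1/2) × 4.130 = 2.065 mol
Step 2:
n(E) available = 2.065 mol
n(J) = 3.367 mol
n/ν for E = 2.065/1 = 2.065
n/ν for J = 3.367/1 = 3.367
Smallest n/ν is E → limiting reagent.
n(B) = (2/1) × 2.065 = 4.130 mol

4.13 mol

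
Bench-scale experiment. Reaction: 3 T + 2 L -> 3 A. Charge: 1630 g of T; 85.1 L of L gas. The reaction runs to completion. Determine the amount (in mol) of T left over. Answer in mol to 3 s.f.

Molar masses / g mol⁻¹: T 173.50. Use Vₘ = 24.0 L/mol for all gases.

4.08 mol

n(T) = 1630 / 173.50 = 9.395 mol
n(L) = 85.10 / 24.0 = 3.546 mol
n/ν → T: 3.132, L: 1.773; L is limiting.
T consumed = (3/2) × 3.546 = 5.319 mol
T remaining = 9.395 − 5.319 = 4.076 mol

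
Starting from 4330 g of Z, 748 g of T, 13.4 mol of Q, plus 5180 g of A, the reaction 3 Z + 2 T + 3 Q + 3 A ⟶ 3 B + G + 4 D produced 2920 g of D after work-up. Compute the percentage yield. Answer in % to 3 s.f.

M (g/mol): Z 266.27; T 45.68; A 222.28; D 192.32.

n(Z) = 4330 / 266.27 = 16.26 mol
n(T) = 748.0 / 45.68 = 16.37 mol
n(Q) = 13.40 mol
n(A) = 5180 / 222.28 = 23.30 mol
n/ν → Z: 5.420, T: 8.185, Q: 4.467, A: 7.767; Q is limiting.
theoretical n(D) = (4/3) × 13.40 = 17.87 mol → 3437 g
% yield = 2920 / 3437 × 100 = 84.96 %

85.0 %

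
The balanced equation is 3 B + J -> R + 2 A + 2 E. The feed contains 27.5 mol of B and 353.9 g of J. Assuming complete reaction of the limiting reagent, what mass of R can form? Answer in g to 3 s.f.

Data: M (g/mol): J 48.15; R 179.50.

n(B) = 27.50 mol
n(J) = 353.9 / 48.15 = 7.350 mol
n/ν for B = 27.50/3 = 9.167
n/ν for J = 7.350/1 = 7.350
Smallest n/ν is J → limiting reagent.
n(R) = (1/1) × 7.350 = 7.350 mol
mass = 7.350 × 179.50 = 1319 g

1320 g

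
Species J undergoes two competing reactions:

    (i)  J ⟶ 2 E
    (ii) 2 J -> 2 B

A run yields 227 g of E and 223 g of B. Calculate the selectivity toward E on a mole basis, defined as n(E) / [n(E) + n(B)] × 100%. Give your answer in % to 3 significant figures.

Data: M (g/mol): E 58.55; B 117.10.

67.1 %

n(E) = 227 / 58.55 = 3.877 mol
n(B) = 223 / 117.10 = 1.904 mol
selectivity = 3.877/(3.877+1.904) × 100 = 67.06 %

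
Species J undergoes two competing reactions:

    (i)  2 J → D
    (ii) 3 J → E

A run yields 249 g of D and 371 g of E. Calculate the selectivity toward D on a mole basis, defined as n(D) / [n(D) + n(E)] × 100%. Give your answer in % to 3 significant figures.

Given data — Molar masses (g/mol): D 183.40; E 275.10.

50.2 %

n(D) = 249 / 183.40 = 1.358 mol
n(E) = 371 / 275.10 = 1.349 mol
selectivity = 1.358/(1.358+1.349) × 100 = 50.17 %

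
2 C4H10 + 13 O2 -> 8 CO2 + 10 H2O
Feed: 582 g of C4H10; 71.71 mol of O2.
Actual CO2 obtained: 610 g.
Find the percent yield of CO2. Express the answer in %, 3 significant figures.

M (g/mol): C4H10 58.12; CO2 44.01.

n(C4H10) = 582.0 / 58.12 = 10.01 mol
n(O2) = 71.71 mol
n/ν for C4H10 = 10.01/2 = 5.005
n/ν for O2 = 71.71/13 = 5.516
Smallest n/ν is C4H10 → limiting reagent.
theoretical n(CO2) = (8/2) × 10.01 = 40.04 mol → 1762 g
% yield = 610 / 1762 × 100 = 34.62 %

34.6 %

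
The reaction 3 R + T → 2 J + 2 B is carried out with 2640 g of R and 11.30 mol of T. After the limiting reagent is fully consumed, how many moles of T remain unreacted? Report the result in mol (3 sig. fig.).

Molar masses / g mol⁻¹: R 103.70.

n(R) = 2640 / 103.70 = 25.46 mol
n(T) = 11.30 mol
n/ν for R = 25.46/3 = 8.487
n/ν for T = 11.30/1 = 11.30
Smallest n/ν is R → limiting reagent.
T consumed = (1/3) × 25.46 = 8.487 mol
T remaining = 11.30 − 8.487 = 2.813 mol

2.81 mol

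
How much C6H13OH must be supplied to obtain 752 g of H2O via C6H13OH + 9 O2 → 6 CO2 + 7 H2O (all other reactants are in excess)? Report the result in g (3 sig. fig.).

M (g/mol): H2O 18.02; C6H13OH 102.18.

609 g

n(H2O) = 752 / 18.02 = 41.73 mol
n(C6H13OH) = (1/7) × 41.73 = 5.961 mol
mass = 5.961 × 102.18 = 609.1 g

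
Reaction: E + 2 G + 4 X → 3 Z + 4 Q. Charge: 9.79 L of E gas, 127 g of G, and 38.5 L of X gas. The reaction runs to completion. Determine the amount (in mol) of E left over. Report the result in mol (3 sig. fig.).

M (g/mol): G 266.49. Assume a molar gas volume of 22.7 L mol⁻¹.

0.193 mol

n(E) = 9.790 / 22.7 = 0.4313 mol
n(G) = 127.0 / 266.49 = 0.4766 mol
n(X) = 38.50 / 22.7 = 1.696 mol
n/ν → E: 0.4313, G: 0.2383, X: 0.4240; G is limiting.
E consumed = (1/2) × 0.4766 = 0.2383 mol
E remaining = 0.4313 − 0.2383 = 0.1930 mol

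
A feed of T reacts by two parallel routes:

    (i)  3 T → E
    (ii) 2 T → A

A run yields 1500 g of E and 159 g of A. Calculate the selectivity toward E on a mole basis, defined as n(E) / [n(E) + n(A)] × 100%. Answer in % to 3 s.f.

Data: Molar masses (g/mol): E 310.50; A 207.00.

86.3 %

n(E) = 1500 / 310.50 = 4.831 mol
n(A) = 159 / 207.00 = 0.7681 mol
selectivity = 4.831/(4.831+0.7681) × 100 = 86.28 %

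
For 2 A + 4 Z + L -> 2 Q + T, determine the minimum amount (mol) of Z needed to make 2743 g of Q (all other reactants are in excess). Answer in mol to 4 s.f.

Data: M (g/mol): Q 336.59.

16.30 mol

n(Q) = 2743 / 336.59 = 8.149 mol
n(Z) = (4/2) × 8.149 = 16.30 mol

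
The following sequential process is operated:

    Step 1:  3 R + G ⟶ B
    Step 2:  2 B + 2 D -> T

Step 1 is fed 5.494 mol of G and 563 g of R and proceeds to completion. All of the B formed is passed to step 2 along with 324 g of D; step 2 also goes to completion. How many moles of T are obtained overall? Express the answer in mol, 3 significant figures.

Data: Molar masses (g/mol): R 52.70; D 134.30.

1.21 mol

Step 1:
n(G) = 5.494 mol
n(R) = 563.0 / 52.70 = 10.68 mol
n/ν → G: 5.494, R: 3.560; R is limiting.
n(B) produced = (1/3) × 10.68 = 3.560 mol
Step 2:
n(B) available = 3.560 mol
n(D) = 324.0 / 134.30 = 2.413 mol
n/ν → B: 1.780, D: 1.207; D is limiting.
n(T) = (1/2) × 2.413 = 1.207 mol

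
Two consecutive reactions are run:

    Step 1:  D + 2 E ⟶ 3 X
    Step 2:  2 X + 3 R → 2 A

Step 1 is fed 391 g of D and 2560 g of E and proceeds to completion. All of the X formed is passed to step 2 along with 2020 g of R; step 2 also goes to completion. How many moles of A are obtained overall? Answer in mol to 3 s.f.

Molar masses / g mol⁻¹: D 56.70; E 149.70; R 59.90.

Step 1:
n(D) = 391.0 / 56.70 = 6.896 mol
n(E) = 2560 / 149.70 = 17.10 mol
n/ν → D: 6.896, E: 8.550; D is limiting.
n(X) produced = (3/1) × 6.896 = 20.69 mol
Step 2:
n(X) available = 20.69 mol
n(R) = 2020 / 59.90 = 33.72 mol
n/ν → X: 10.35, R: 11.24; X is limiting.
n(A) = (2/2) × 20.69 = 20.69 mol

20.7 mol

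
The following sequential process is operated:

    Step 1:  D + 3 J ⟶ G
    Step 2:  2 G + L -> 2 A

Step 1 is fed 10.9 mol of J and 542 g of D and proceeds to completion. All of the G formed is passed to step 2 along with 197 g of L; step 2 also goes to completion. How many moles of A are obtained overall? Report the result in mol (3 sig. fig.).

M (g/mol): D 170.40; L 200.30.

Step 1:
n(J) = 10.90 mol
n(D) = 542.0 / 170.40 = 3.181 mol
n/ν for J = 10.90/3 = 3.633
n/ν for D = 3.181/1 = 3.181
Smallest n/ν is D → limiting reagent.
n(G) produced = (1/1) × 3.181 = 3.181 mol
Step 2:
n(G) available = 3.181 mol
n(L) = 197.0 / 200.30 = 0.9835 mol
n/ν for G = 3.181/2 = 1.591
n/ν for L = 0.9835/1 = 0.9835
Smallest n/ν is L → limiting reagent.
n(A) = (2/1) × 0.9835 = 1.967 mol

1.97 mol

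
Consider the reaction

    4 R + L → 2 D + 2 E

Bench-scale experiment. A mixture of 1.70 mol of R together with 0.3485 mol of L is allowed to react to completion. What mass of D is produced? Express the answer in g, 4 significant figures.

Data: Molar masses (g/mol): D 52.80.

36.80 g

n(R) = 1.700 mol
n(L) = 0.3485 mol
n/ν → R: 0.4250, L: 0.3485; L is limiting.
n(D) = (2/1) × 0.3485 = 0.6970 mol
mass = 0.6970 × 52.80 = 36.80 g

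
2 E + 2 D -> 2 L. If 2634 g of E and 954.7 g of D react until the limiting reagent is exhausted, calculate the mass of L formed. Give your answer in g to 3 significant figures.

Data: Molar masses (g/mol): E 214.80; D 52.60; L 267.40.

n(E) = 2634 / 214.80 = 12.26 mol
n(D) = 954.7 / 52.60 = 18.15 mol
n/ν → E: 6.130, D: 9.075; E is limiting.
n(L) = (2/2) × 12.26 = 12.26 mol
mass = 12.26 × 267.40 = 3278 g

3280 g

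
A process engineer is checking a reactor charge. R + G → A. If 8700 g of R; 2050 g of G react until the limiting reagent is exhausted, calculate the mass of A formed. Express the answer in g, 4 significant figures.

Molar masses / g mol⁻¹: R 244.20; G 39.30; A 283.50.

n(R) = 8700 / 244.20 = 35.63 mol
n(G) = 2050 / 39.30 = 52.16 mol
n/ν for R = 35.63/1 = 35.63
n/ν for G = 52.16/1 = 52.16
Smallest n/ν is R → limiting reagent.
n(A) = (1/1) × 35.63 = 35.63 mol
mass = 35.63 × 283.50 = 10100 g

10100 g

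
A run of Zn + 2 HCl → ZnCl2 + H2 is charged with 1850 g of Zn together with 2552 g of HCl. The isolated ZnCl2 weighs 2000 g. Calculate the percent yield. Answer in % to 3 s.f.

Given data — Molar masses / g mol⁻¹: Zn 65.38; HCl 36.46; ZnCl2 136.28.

51.9 %

n(Zn) = 1850 / 65.38 = 28.30 mol
n(HCl) = 2552 / 36.46 = 69.99 mol
n/ν → Zn: 28.30, HCl: 35.00; Zn is limiting.
theoretical n(ZnCl2) = (1/1) × 28.30 = 28.30 mol → 3857 g
% yield = 2000 / 3857 × 100 = 51.85 %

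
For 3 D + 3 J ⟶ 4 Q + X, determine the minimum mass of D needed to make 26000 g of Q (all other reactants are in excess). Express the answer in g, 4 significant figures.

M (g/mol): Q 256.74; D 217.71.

n(Q) = 26000 / 256.74 = 101.3 mol
n(D) = (3/4) × 101.3 = 75.98 mol
mass = 75.98 × 217.71 = 16540 g

16540 g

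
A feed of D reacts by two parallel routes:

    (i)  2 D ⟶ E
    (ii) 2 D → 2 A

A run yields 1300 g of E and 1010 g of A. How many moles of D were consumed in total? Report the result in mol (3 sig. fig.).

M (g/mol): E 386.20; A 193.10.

12.0 mol

n(E) = 1300 / 386.20 = 3.366 mol
n(A) = 1010 / 193.10 = 5.230 mol
n(D) via (i) = (2/1)×3.366 = 6.732 mol
n(D) via (ii) = (2/2)×5.230 = 5.230 mol
total n(D) = 6.732 + 5.230 = 11.96 mol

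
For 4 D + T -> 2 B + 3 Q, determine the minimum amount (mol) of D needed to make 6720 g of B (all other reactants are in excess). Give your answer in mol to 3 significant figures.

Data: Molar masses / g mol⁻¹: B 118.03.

n(B) = 6720 / 118.03 = 56.93 mol
n(D) = (4/2) × 56.93 = 113.9 mol

114 mol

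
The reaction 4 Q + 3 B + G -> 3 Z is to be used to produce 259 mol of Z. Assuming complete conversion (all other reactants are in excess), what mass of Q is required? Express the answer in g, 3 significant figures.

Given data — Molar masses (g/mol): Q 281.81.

n(Z) = 259.0 mol
n(Q) = (4/3) × 259.0 = 345.3 mol
mass = 345.3 × 281.81 = 97310 g

97300 g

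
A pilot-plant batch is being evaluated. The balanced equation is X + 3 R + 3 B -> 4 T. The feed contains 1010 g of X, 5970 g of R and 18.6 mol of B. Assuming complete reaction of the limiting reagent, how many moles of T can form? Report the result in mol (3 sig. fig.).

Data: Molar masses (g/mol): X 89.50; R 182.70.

24.8 mol

n(X) = 1010 / 89.50 = 11.28 mol
n(R) = 5970 / 182.70 = 32.68 mol
n(B) = 18.60 mol
n/ν → X: 11.28, R: 10.89, B: 6.200; B is limiting.
n(T) = (4/3) × 18.60 = 24.80 mol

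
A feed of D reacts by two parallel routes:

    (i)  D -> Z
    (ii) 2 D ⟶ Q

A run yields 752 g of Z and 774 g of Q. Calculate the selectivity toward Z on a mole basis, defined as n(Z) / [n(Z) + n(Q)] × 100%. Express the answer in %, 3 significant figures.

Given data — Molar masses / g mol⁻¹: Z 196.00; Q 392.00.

66.0 %

n(Z) = 752 / 196.00 = 3.837 mol
n(Q) = 774 / 392.00 = 1.974 mol
selectivity = 3.837/(3.837+1.974) × 100 = 66.03 %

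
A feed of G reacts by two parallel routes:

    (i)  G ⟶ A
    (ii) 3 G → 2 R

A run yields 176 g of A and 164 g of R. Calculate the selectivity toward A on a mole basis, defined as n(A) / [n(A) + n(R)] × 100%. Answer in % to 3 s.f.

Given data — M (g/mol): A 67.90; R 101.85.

61.7 %

n(A) = 176 / 67.90 = 2.592 mol
n(R) = 164 / 101.85 = 1.610 mol
selectivity = 2.592/(2.592+1.610) × 100 = 61.68 %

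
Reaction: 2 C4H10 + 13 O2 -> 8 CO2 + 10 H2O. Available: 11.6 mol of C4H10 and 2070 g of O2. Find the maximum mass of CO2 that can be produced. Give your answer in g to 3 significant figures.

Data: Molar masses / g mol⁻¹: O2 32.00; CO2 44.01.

1750 g

n(C4H10) = 11.60 mol
n(O2) = 2070 / 32.00 = 64.69 mol
n/ν for C4H10 = 11.60/2 = 5.800
n/ν for O2 = 64.69/13 = 4.976
Smallest n/ν is O2 → limiting reagent.
n(CO2) = (8/13) × 64.69 = 39.81 mol
mass = 39.81 × 44.01 = 1752 g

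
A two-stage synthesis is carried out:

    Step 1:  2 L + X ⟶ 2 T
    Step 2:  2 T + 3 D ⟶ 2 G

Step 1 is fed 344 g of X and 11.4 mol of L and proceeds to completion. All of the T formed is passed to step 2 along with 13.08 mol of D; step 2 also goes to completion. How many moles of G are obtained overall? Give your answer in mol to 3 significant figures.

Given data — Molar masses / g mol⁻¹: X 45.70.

Step 1:
n(X) = 344.0 / 45.70 = 7.527 mol
n(L) = 11.40 mol
n/ν → X: 7.527, L: 5.700; L is limiting.
n(T) produced = (2/2) × 11.40 = 11.40 mol
Step 2:
n(T) available = 11.40 mol
n(D) = 13.08 mol
n/ν → T: 5.700, D: 4.360; D is limiting.
n(G) = (2/3) × 13.08 = 8.720 mol

8.72 mol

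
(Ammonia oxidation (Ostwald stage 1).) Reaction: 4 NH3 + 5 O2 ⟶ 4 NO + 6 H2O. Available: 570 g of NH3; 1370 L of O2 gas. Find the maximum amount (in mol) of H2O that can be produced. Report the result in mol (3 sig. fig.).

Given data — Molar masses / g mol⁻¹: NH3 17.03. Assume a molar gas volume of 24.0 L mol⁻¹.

n(NH3) = 570.0 / 17.03 = 33.47 mol
n(O2) = 1370 / 24.0 = 57.08 mol
n/ν for NH3 = 33.47/4 = 8.368
n/ν for O2 = 57.08/5 = 11.42
Smallest n/ν is NH3 → limiting reagent.
n(H2O) = (6/4) × 33.47 = 50.21 mol

50.2 mol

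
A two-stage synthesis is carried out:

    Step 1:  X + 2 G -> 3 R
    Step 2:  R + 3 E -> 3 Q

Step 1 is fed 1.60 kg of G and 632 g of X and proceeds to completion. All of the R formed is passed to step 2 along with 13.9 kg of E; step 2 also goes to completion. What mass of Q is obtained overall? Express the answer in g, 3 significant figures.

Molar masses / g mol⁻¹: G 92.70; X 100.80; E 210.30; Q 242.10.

Step 1:
n(G) = 1.600×1000 / 92.70 = 17.26 mol
n(X) = 632.0 / 100.80 = 6.270 mol
n/ν for G = 17.26/2 = 8.630
n/ν for X = 6.270/1 = 6.270
Smallest n/ν is X → limiting reagent.
n(R) produced = (3/1) × 6.270 = 18.81 mol
Step 2:
n(R) available = 18.81 mol
n(E) = 13.90×1000 / 210.30 = 66.10 mol
n/ν for R = 18.81/1 = 18.81
n/ν for E = 66.10/3 = 22.03
Smallest n/ν is R → limiting reagent.
n(Q) = (3/1) × 18.81 = 56.43 mol
mass = 56.43 × 242.10 = 13660 g

13700 g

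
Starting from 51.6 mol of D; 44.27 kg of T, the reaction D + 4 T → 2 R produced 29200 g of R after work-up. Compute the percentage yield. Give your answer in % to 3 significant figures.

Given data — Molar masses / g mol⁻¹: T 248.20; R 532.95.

61.4 %

n(D) = 51.60 mol
n(T) = 44.27×1000 / 248.20 = 178.4 mol
n/ν → D: 51.60, T: 44.60; T is limiting.
theoretical n(R) = (2/4) × 178.4 = 89.20 mol → 47540 g
% yield = 29200 / 47540 × 100 = 61.42 %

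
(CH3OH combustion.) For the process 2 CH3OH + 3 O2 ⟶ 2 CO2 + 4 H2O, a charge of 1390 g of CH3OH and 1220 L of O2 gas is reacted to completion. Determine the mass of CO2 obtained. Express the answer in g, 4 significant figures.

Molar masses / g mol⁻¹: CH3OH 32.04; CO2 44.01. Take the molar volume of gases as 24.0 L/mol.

1491 g

n(CH3OH) = 1390 / 32.04 = 43.38 mol
n(O2) = 1220 / 24.0 = 50.83 mol
n/ν for CH3OH = 43.38/2 = 21.69
n/ν for O2 = 50.83/3 = 16.94
Smallest n/ν is O2 → limiting reagent.
n(CO2) = (2/3) × 50.83 = 33.89 mol
mass = 33.89 × 44.01 = 1491 g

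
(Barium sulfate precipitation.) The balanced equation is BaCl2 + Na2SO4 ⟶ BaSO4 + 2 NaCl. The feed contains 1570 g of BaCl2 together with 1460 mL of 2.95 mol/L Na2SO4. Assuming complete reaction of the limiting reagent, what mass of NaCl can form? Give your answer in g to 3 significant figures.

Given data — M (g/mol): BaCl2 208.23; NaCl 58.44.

n(BaCl2) = 1570 / 208.23 = 7.540 mol
n(Na2SO4) = 2.95 × 1460/1000 = 4.307 mol
n/ν for BaCl2 = 7.540/1 = 7.540
n/ν for Na2SO4 = 4.307/1 = 4.307
Smallest n/ν is Na2SO4 → limiting reagent.
n(NaCl) = (2/1) × 4.307 = 8.614 mol
mass = 8.614 × 58.44 = 503.4 g

503 g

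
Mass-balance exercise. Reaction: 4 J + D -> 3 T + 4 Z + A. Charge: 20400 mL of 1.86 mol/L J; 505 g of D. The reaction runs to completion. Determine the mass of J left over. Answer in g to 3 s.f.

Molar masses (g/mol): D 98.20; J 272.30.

4730 g

n(J) = 1.86 × 20400/1000 = 37.94 mol
n(D) = 505.0 / 98.20 = 5.143 mol
n/ν for J = 37.94/4 = 9.485
n/ν for D = 5.143/1 = 5.143
Smallest n/ν is D → limiting reagent.
J consumed = (4/1) × 5.143 = 20.57 mol
J remaining = 37.94 − 20.57 = 17.37 mol
mass = 17.37 × 272.30 = 4730 g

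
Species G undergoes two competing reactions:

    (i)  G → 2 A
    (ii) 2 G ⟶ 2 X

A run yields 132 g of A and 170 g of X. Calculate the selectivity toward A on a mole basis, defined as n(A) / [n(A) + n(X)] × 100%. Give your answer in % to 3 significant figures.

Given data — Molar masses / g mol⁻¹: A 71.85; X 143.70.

n(A) = 132 / 71.85 = 1.837 mol
n(X) = 170 / 143.70 = 1.183 mol
selectivity = 1.837/(1.837+1.183) × 100 = 60.83 %

60.8 %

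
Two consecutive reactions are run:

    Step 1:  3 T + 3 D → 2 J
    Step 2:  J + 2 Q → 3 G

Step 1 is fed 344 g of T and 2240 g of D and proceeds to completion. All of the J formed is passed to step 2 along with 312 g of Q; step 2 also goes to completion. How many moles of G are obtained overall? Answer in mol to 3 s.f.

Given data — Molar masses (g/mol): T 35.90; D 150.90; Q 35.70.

Step 1:
n(T) = 344.0 / 35.90 = 9.582 mol
n(D) = 2240 / 150.90 = 14.84 mol
n/ν for T = 9.582/3 = 3.194
n/ν for D = 14.84/3 = 4.947
Smallest n/ν is T → limiting reagent.
n(J) produced = (2/3) × 9.582 = 6.388 mol
Step 2:
n(J) available = 6.388 mol
n(Q) = 312.0 / 35.70 = 8.739 mol
n/ν for J = 6.388/1 = 6.388
n/ν for Q = 8.739/2 = 4.370
Smallest n/ν is Q → limiting reagent.
n(G) = (3/2) × 8.739 = 13.11 mol

13.1 mol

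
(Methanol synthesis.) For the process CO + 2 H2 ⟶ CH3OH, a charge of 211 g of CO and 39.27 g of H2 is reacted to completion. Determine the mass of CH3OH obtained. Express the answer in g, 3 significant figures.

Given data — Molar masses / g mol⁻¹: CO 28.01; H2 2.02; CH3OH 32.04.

241 g

n(CO) = 211.0 / 28.01 = 7.533 mol
n(H2) = 39.27 / 2.02 = 19.44 mol
n/ν → CO: 7.533, H2: 9.720; CO is limiting.
n(CH3OH) = (1/1) × 7.533 = 7.533 mol
mass = 7.533 × 32.04 = 241.4 g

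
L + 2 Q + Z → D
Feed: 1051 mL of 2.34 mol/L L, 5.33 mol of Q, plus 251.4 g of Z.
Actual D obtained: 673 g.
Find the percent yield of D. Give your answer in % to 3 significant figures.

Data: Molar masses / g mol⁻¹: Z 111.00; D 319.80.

92.9 %

n(L) = 2.34 × 1051/1000 = 2.459 mol
n(Q) = 5.330 mol
n(Z) = 251.4 / 111.00 = 2.265 mol
n/ν → L: 2.459, Q: 2.665, Z: 2.265; Z is limiting.
theoretical n(D) = (1/1) × 2.265 = 2.265 mol → 724.3 g
% yield = 673 / 724.3 × 100 = 92.92 %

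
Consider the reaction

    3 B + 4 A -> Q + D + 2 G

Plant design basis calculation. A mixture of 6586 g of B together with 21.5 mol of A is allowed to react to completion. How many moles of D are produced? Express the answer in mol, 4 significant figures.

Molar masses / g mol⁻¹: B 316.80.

n(B) = 6586 / 316.80 = 20.79 mol
n(A) = 21.50 mol
n/ν for B = 20.79/3 = 6.930
n/ν for A = 21.50/4 = 5.375
Smallest n/ν is A → limiting reagent.
n(D) = (1/4) × 21.50 = 5.375 mol

5.375 mol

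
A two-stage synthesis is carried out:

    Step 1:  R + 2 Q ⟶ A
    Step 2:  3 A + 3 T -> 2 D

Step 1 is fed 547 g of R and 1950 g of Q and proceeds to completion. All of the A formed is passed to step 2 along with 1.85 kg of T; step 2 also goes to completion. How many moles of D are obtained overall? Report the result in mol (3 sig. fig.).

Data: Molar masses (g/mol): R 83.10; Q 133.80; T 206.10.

Step 1:
n(R) = 547.0 / 83.10 = 6.582 mol
n(Q) = 1950 / 133.80 = 14.57 mol
n/ν → R: 6.582, Q: 7.285; R is limiting.
n(A) produced = (1/1) × 6.582 = 6.582 mol
Step 2:
n(A) available = 6.582 mol
n(T) = 1.850×1000 / 206.10 = 8.976 mol
n/ν → A: 2.194, T: 2.992; A is limiting.
n(D) = (2/3) × 6.582 = 4.388 mol

4.39 mol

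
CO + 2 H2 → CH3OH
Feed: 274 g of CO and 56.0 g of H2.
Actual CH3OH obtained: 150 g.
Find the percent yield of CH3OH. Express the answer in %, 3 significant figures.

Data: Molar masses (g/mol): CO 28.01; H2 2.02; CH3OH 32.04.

n(CO) = 274.0 / 28.01 = 9.782 mol
n(H2) = 56.00 / 2.02 = 27.72 mol
n/ν → CO: 9.782, H2: 13.86; CO is limiting.
theoretical n(CH3OH) = (1/1) × 9.782 = 9.782 mol → 313.4 g
% yield = 150 / 313.4 × 100 = 47.86 %

47.9 %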